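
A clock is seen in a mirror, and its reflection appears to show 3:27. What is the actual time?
Reflection across the vertical (12-6) axis maps a hand at angle A degrees to (360 - A) degrees, which sends a reading of T minutes past 12:00 to (720 - T) minutes past 12:00.
Mirror reads 3:27 = 207 minutes past 12:00.
Actual time: (720 - 207) mod 720 = 513 minutes = 8:33.

Final answer: 8:33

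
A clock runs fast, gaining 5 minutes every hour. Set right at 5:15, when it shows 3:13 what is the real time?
For every 60 true minutes, the faulty clock advances 65 minutes, so 1 faulty-clock minute corresponds to 60/65 true minutes.
From 5:15 to 3:13 on the faulty dial is 598 minutes.
True elapsed: 598 x 60/65 = 552 minutes = 9 hours and 12 minutes.
True time: 5:15 + 9 hours and 12 minutes = 2:27.

Final answer: 2:27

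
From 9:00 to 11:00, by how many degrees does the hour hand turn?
The hour hand moves 0.5 degrees per minute.
Time elapsed: 11:00 - 9:00 = 120 minutes
Angular displacement: 120 x 0.5 = 60 degrees

Final answer: 60 degrees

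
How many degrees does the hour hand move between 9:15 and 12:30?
The hour hand moves 0.5 degrees per minute.
Time elapsed: 12:30 - 9:15 = 195 minutes
Angular displacement: 195 x 0.5 = 97.5 degrees

Final answer: 97.5 degrees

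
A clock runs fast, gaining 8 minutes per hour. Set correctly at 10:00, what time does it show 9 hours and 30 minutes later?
For every 60 true minutes, the faulty clock advances 60 + 8 = 68 minutes.
True elapsed: 9 hours and 30 minutes = 570 minutes.
Faulty clock advances: 570 x 68/60 = 646 minutes (drift: 76 minutes ahead).
Shown time: 10:00 + 646 minutes = 8:46.

Final answer: 8:46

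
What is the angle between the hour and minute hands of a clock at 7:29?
Hour hand position: 7 x 30 + 29 x 0.5 = 224.5 degrees
Minute hand position: 29 x 6 = 174 degrees
Difference: |224.5 - 174| = 50.5 degrees
The angle between the hands is 50.5 degrees

Final answer: 50.5 degrees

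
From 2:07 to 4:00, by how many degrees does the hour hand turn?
The hour hand moves 0.5 degrees per minute.
Time elapsed: 4:00 - 2:07 = 113 minutes
Angular displacement: 113 x 0.5 = 56.5 degrees

Final answer: 56.5 degrees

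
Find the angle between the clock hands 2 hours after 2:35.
First find the time 2 hours after 2:35.
Total minutes: 2 x 60 + 35 + 2 x 60 + 0 = 275.
275 mod 720 = 275 minutes = 4:35.
Now compute the angle at 4:35:
Hour hand: 4 x 30 + 35 x 0.5 = 137.5 degrees
Minute hand: 35 x 6 = 210 degrees
Difference: |137.5 - 210| = 72.5 degrees
The angle is 72.5 degrees

Final answer: 72.5 degrees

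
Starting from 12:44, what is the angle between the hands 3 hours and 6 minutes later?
First find the time 3 hours and 6 minutes after 12:44.
Total minutes: 12 x 60 + 44 + 3 x 60 + 6 = 950.
950 mod 720 = 230 minutes = 3:50.
Now compute the angle at 3:50:
Hour hand: 3 x 30 + 50 x 0.5 = 115 degrees
Minute hand: 50 x 6 = 300 degrees
Difference: |115 - 300| = 185 degrees
Smaller angle: 360 - 185 = 175 degrees

Final answer: 175 degrees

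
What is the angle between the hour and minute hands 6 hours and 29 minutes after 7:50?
First find the time 6 hours and 29 minutes after 7:50.
Total minutes: 7 x 60 + 50 + 6 x 60 + 29 = 859.
859 mod 720 = 139 minutes = 2:19.
Now compute the angle at 2:19:
Hour hand: 2 x 30 + 19 x 0.5 = 69.5 degrees
Minute hand: 19 x 6 = 114 degrees
Difference: |69.5 - 114| = 44.5 degrees
The angle is 44.5 degrees

Final answer: 44.5 degrees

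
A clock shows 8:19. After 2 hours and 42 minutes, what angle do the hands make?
First find the time 2 hours and 42 minutes after 8:19.
Total minutes: 8 x 60 + 19 + 2 x 60 + 42 = 661.
661 mod 720 = 661 minutes = 11:01.
Now compute the angle at 11:01:
Hour hand: 11 x 30 + 1 x 0.5 = 330.5 degrees
Minute hand: 1 x 6 = 6 degrees
Difference: |330.5 - 6| = 324.5 degrees
Smaller angle: 360 - 324.5 = 35.5 degrees

Final answer: 35.5 degrees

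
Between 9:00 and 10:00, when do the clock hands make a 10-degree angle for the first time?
At t minutes past 9:00, the hour hand is at 30 x 9 + 0.5t degrees and the minute hand is at 6t degrees.
The smaller angle between them is 10 degrees when |30H - 5.5t| = 10 or |30H - 5.5t| = 350.
With H = 9, solve 30 x 9 - 5.5t = +/- target for each target:
  t = (30 x 9 - 10) / 5.5 = 47.27
  t = (30 x 9 + 10) / 5.5 = 50.91
  t = (30 x 9 - 350) / 5.5 = -14.55 (outside (0, 60))
  t = (30 x 9 + 350) / 5.5 = 112.73 (outside (0, 60))
Valid solutions in (0, 60): {47.27, 50.91} minutes.
The first occurrence is t = 47.27 minutes.
The hands form a 10-degree angle at 47.27 minutes past 9:00.

Final answer: 47.27 minutes past 9:00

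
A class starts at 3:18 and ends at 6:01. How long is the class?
From 3:18 to 6:01:
(6 x 60 + 1) - (3 x 60 + 18) = 361 - 198 = 163 minutes
= 2 hours and 43 minutes

Final answer: 2 hours and 43 minutes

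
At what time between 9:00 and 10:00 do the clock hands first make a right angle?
At t minutes past 9:00, the hour hand is at 30 x 9 + 0.5t degrees and the minute hand is at 6t degrees.
The smaller angle between them is 90 degrees when |30H - 5.5t| = 90 or |30H - 5.5t| = 270.
With H = 9, solve 30 x 9 - 5.5t = +/- target for each target:
  t = (30 x 9 - 90) / 5.5 = 32.73
  t = (30 x 9 + 90) / 5.5 = 65.45 (outside (0, 60))
  t = (30 x 9 - 270) / 5.5 = 0 (outside (0, 60))
  t = (30 x 9 + 270) / 5.5 = 98.18 (outside (0, 60))
Valid solutions in (0, 60): {32.73} minutes.
First occurrence: t = 32.73 minutes.
The hands are at right angles at 32.73 minutes past 9:00.

Final answer: 32.73 minutes past 9:00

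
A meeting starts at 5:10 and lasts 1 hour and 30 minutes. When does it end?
Starting time: 5:10
Adding 30 minutes to 10 minutes: 10 + 30 = 40 minutes
Adding 1 hour: 5 + 1 = 6
Final time: 6:40

Final answer: 6:40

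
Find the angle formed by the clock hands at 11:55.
Hour hand position: 11 x 30 + 55 x 0.5 = 357.5 degrees
Minute hand position: 55 x 6 = 330 degrees
Difference: |357.5 - 330| = 27.5 degrees
The angle between the hands is 27.5 degrees

Final answer: 27.5 degrees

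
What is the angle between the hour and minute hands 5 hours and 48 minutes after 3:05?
First find the time 5 hours and 48 minutes after 3:05.
Total minutes: 3 x 60 + 5 + 5 x 60 + 48 = 533.
533 mod 720 = 533 minutes = 8:53.
Now compute the angle at 8:53:
Hour hand: 8 x 30 + 53 x 0.5 = 266.5 degrees
Minute hand: 53 x 6 = 318 degrees
Difference: |266.5 - 318| = 51.5 degrees
The angle is 51.5 degrees

Final answer: 51.5 degrees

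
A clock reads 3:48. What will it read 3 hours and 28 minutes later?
Starting time: 3:48
Adding 28 minutes to 48 minutes: 48 + 28 = 76 minutes = 1 hour and 16 minutes
Adding 3 hours: 3 + 3 + 1 (carry) = 7
Final time: 7:16

Final answer: 7:16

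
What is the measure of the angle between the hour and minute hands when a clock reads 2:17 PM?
Hour hand position: 2 x 30 + 17 x 0.5 = 68.5 degrees
Minute hand position: 17 x 6 = 102 degrees
Difference: |68.5 - 102| = 33.5 degrees
The angle between the hands is 33.5 degrees

Final answer: 33.5 degrees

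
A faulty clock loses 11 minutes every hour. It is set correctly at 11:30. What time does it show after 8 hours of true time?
For every 60 true minutes, the faulty clock advances 60 - 11 = 49 minutes.
True elapsed: 8 hours = 480 minutes.
Faulty clock advances: 480 x 49/60 = 392 minutes (drift: 88 minutes behind).
Shown time: 11:30 + 392 minutes = 6:02.

Final answer: 6:02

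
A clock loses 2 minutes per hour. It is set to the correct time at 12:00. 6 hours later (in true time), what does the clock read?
For every 60 true minutes, the faulty clock advances 60 - 2 = 58 minutes.
True elapsed: 6 hours = 360 minutes.
Faulty clock advances: 360 x 58/60 = 348 minutes (drift: 12 minutes behind).
Shown time: 12:00 + 348 minutes = 5:48.

Final answer: 5:48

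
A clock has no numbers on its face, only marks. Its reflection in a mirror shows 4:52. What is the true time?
Reflection across the vertical (12-6) axis maps a hand at angle A degrees to (360 - A) degrees, which sends a reading of T minutes past 12:00 to (720 - T) minutes past 12:00.
Mirror reads 4:52 = 292 minutes past 12:00.
Actual time: (720 - 292) mod 720 = 428 minutes = 7:08.

Final answer: 7:08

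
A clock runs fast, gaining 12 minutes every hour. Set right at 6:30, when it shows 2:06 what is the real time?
For every 60 true minutes, the faulty clock advances 72 minutes, so 1 faulty-clock minute corresponds to 60/72 true minutes.
From 6:30 to 2:06 on the faulty dial is 456 minutes.
True elapsed: 456 x 60/72 = 380 minutes = 6 hours and 20 minutes.
True time: 6:30 + 6 hours and 20 minutes = 12:50.

Final answer: 12:50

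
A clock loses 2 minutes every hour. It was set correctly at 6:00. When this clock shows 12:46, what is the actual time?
For every 60 true minutes, the faulty clock advances 58 minutes, so 1 faulty-clock minute corresponds to 60/58 true minutes.
From 6:00 to 12:46 on the faulty dial is 406 minutes.
True elapsed: 406 x 60/58 = 420 minutes = 7 hours.
True time: 6:00 + 7 hours = 1:00.

Final answer: 1:00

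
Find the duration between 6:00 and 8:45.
From 6:00 to 8:45:
(8 x 60 + 45) - (6 x 60 + 0) = 525 - 360 = 165 minutes
= 2 hours and 45 minutes

Final answer: 2 hours and 45 minutes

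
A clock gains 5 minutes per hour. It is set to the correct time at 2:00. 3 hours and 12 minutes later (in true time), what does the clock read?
For every 60 true minutes, the faulty clock advances 60 + 5 = 65 minutes.
True elapsed: 3 hours and 12 minutes = 192 minutes.
Faulty clock advances: 192 x 65/60 = 208 minutes (drift: 16 minutes ahead).
Shown time: 2:00 + 208 minutes = 5:28.

Final answer: 5:28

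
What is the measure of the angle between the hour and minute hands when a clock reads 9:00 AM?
Hour hand position: 9 x 30 + 0 x 0.5 = 270 degrees
Minute hand position: 0 x 6 = 0 degrees
Difference: |270 - 0| = 270 degrees
Since 270 > 180, the smaller angle is 360 - 270 = 90 degrees

Final answer: 90 degrees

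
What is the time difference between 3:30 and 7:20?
From 3:30 to 7:20:
(7 x 60 + 20) - (3 x 60 + 30) = 440 - 210 = 230 minutes
= 3 hours and 50 minutes

Final answer: 3 hours and 50 minutes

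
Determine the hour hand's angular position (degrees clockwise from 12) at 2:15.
The hour hand moves 30 degrees per hour and 0.5 degrees per minute.
At 2:15: (2) x 30 + 15 x 0.5 = 60 + 7.5 = 67.5 degrees

Final answer: 67.5 degrees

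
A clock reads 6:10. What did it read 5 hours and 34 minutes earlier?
Starting time: 6:10 = 370 total minutes past 12:00
Subtracting: 5 hours and 34 minutes = 334 minutes
370 - 334 = 36 minutes
= 36 minutes past 12:00 = 12:36

Final answer: 12:36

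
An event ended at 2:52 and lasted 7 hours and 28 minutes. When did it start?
Starting time: 2:52 = 172 total minutes past 12:00
Subtracting: 7 hours and 28 minutes = 448 minutes
172 - 448 = -276 (negative, add 12 hours = 720) = 444 minutes
= 7 hours and 24 minutes past 12:00 = 7:24

Final answer: 7:24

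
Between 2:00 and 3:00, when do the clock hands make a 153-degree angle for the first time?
At t minutes past 2:00, the hour hand is at 30 x 2 + 0.5t degrees and the minute hand is at 6t degrees.
The smaller angle between them is 153 degrees when |30H - 5.5t| = 153 or |30H - 5.5t| = 207.
With H = 2, solve 30 x 2 - 5.5t = +/- target for each target:
  t = (30 x 2 - 153) / 5.5 = -16.91 (outside (0, 60))
  t = (30 x 2 + 153) / 5.5 = 38.73
  t = (30 x 2 - 207) / 5.5 = -26.73 (outside (0, 60))
  t = (30 x 2 + 207) / 5.5 = 48.55
Valid solutions in (0, 60): {38.73, 48.55} minutes.
The first occurrence is t = 38.73 minutes.
The hands form a 153-degree angle at 38.73 minutes past 2:00.

Final answer: 38.73 minutes past 2:00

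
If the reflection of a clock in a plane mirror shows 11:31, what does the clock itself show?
Reflection across the vertical (12-6) axis maps a hand at angle A degrees to (360 - A) degrees, which sends a reading of T minutes past 12:00 to (720 - T) minutes past 12:00.
Mirror reads 11:31 = 691 minutes past 12:00.
Actual time: (720 - 691) mod 720 = 29 minutes = 12:29.

Final answer: 12:29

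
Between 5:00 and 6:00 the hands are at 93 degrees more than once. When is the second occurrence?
At t minutes past 5:00, the hour hand is at 30 x 5 + 0.5t degrees and the minute hand is at 6t degrees.
The smaller angle between them is 93 degrees when |30H - 5.5t| = 93 or |30H - 5.5t| = 267.
With H = 5, solve 30 x 5 - 5.5t = +/- target for each target:
  t = (30 x 5 - 93) / 5.5 = 10.36
  t = (30 x 5 + 93) / 5.5 = 44.18
  t = (30 x 5 - 267) / 5.5 = -21.27 (outside (0, 60))
  t = (30 x 5 + 267) / 5.5 = 75.82 (outside (0, 60))
Valid solutions in (0, 60): {10.36, 44.18} minutes.
The second occurrence is t = 44.18 minutes.
The hands form a 93-degree angle at 44.18 minutes past 5:00.

Final answer: 44.18 minutes past 5:00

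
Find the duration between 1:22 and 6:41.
From 1:22 to 6:41:
(6 x 60 + 41) - (1 x 60 + 22) = 401 - 82 = 319 minutes
= 5 hours and 19 minutes

Final answer: 5 hours and 19 minutes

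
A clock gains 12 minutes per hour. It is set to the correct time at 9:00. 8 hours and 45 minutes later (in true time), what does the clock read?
For every 60 true minutes, the faulty clock advances 60 + 12 = 72 minutes.
True elapsed: 8 hours and 45 minutes = 525 minutes.
Faulty clock advances: 525 x 72/60 = 630 minutes (drift: 105 minutes ahead).
Shown time: 9:00 + 630 minutes = 7:30.

Final answer: 7:30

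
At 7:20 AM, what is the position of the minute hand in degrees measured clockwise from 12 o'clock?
The minute hand moves 6 degrees per minute.
At 7:20: 20 x 6 = 120 degrees

Final answer: 120 degrees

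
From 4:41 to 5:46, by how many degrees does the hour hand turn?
The hour hand moves 0.5 degrees per minute.
Time elapsed: 5:46 - 4:41 = 65 minutes
Angular displacement: 65 x 0.5 = 32.5 degrees

Final answer: 32.5 degrees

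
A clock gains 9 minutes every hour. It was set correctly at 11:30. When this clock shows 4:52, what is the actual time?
For every 60 true minutes, the faulty clock advances 69 minutes, so 1 faulty-clock minute corresponds to 60/69 true minutes.
From 11:30 to 4:52 on the faulty dial is 322 minutes.
True elapsed: 322 x 60/69 = 280 minutes = 4 hours and 40 minutes.
True time: 11:30 + 4 hours and 40 minutes = 4:10.

Final answer: 4:10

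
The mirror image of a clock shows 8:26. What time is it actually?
Reflection across the vertical (12-6) axis maps a hand at angle A degrees to (360 - A) degrees, which sends a reading of T minutes past 12:00 to (720 - T) minutes past 12:00.
Mirror reads 8:26 = 506 minutes past 12:00.
Actual time: (720 - 506) mod 720 = 214 minutes = 3:34.

Final answer: 3:34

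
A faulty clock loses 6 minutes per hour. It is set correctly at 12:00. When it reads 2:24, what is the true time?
For every 60 true minutes, the faulty clock advances 54 minutes, so 1 faulty-clock minute corresponds to 60/54 true minutes.
From 12:00 to 2:24 on the faulty dial is 144 minutes.
True elapsed: 144 x 60/54 = 160 minutes = 2 hours and 40 minutes.
True time: 12:00 + 2 hours and 40 minutes = 2:40.

Final answer: 2:40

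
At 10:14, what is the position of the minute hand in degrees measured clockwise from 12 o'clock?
The minute hand moves 6 degrees per minute.
At 10:14: 14 x 6 = 84 degrees

Final answer: 84 degrees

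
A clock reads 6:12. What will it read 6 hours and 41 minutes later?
Starting time: 6:12
Adding 41 minutes to 12 minutes: 12 + 41 = 53 minutes
Adding 6 hours: 6 + 6 = 12
Final time: 12:53

Final answer: 12:53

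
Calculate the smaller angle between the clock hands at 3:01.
Hour hand position: 3 x 30 + 1 x 0.5 = 90.5 degrees
Minute hand position: 1 x 6 = 6 degrees
Difference: |90.5 - 6| = 84.5 degrees
The angle between the hands is 84.5 degrees

Final answer: 84.5 degrees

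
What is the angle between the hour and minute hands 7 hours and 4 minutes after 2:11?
First find the time 7 hours and 4 minutes after 2:11.
Total minutes: 2 x 60 + 11 + 7 x 60 + 4 = 555.
555 mod 720 = 555 minutes = 9:15.
Now compute the angle at 9:15:
Hour hand: 9 x 30 + 15 x 0.5 = 277.5 degrees
Minute hand: 15 x 6 = 90 degrees
Difference: |277.5 - 90| = 187.5 degrees
Smaller angle: 360 - 187.5 = 172.5 degrees

Final answer: 172.5 degrees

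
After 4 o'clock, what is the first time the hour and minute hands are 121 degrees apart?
At t minutes past 4:00, the hour hand is at 30 x 4 + 0.5t degrees and the minute hand is at 6t degrees.
The smaller angle between them is 121 degrees when |30H - 5.5t| = 121 or |30H - 5.5t| = 239.
With H = 4, solve 30 x 4 - 5.5t = +/- target for each target:
  t = (30 x 4 - 121) / 5.5 = -0.18 (outside (0, 60))
  t = (30 x 4 + 121) / 5.5 = 43.82
  t = (30 x 4 - 239) / 5.5 = -21.64 (outside (0, 60))
  t = (30 x 4 + 239) / 5.5 = 65.27 (outside (0, 60))
Valid solutions in (0, 60): {43.82} minutes.
The first occurrence is t = 43.82 minutes.
The hands form a 121-degree angle at 43.82 minutes past 4:00.

Final answer: 43.82 minutes past 4:00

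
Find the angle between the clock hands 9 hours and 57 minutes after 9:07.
First find the time 9 hours and 57 minutes after 9:07.
Total minutes: 9 x 60 + 7 + 9 x 60 + 57 = 1144.
1144 mod 720 = 424 minutes = 7:04.
Now compute the angle at 7:04:
Hour hand: 7 x 30 + 4 x 0.5 = 212 degrees
Minute hand: 4 x 6 = 24 degrees
Difference: |212 - 24| = 188 degrees
Smaller angle: 360 - 188 = 172 degrees

Final answer: 172 degrees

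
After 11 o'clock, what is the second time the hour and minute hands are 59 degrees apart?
At t minutes past 11:00, the hour hand is at 30 x 11 + 0.5t degrees and the minute hand is at 6t degrees.
The smaller angle between them is 59 degrees when |30H - 5.5t| = 59 or |30H - 5.5t| = 301.
With H = 11, solve 30 x 11 - 5.5t = +/- target for each target:
  t = (30 x 11 - 59) / 5.5 = 49.27
  t = (30 x 11 + 59) / 5.5 = 70.73 (outside (0, 60))
  t = (30 x 11 - 301) / 5.5 = 5.27
  t = (30 x 11 + 301) / 5.5 = 114.73 (outside (0, 60))
Valid solutions in (0, 60): {5.27, 49.27} minutes.
The second occurrence is t = 49.27 minutes.
The hands form a 59-degree angle at 49.27 minutes past 11:00.

Final answer: 49.27 minutes past 11:00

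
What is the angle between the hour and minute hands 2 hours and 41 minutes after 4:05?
First find the time 2 hours and 41 minutes after 4:05.
Total minutes: 4 x 60 + 5 + 2 x 60 + 41 = 406.
406 mod 720 = 406 minutes = 6:46.
Now compute the angle at 6:46:
Hour hand: 6 x 30 + 46 x 0.5 = 203 degrees
Minute hand: 46 x 6 = 276 degrees
Difference: |203 - 276| = 73 degrees
The angle is 73 degrees

Final answer: 73 degrees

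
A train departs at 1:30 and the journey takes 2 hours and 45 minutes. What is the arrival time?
Starting time: 1:30
Adding 45 minutes to 30 minutes: 30 + 45 = 75 minutes = 1 hour and 15 minutes
Adding 2 hours: 1 + 2 + 1 (carry) = 4
Final time: 4:15

Final answer: 4:15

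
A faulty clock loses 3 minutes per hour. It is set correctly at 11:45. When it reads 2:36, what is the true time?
For every 60 true minutes, the faulty clock advances 57 minutes, so 1 faulty-clock minute corresponds to 60/57 true minutes.
From 11:45 to 2:36 on the faulty dial is 171 minutes.
True elapsed: 171 x 60/57 = 180 minutes = 3 hours.
True time: 11:45 + 3 hours = 2:45.

Final answer: 2:45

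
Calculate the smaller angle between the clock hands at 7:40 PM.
Hour hand position: 7 x 30 + 40 x 0.5 = 230 degrees
Minute hand position: 40 x 6 = 240 degrees
Difference: |230 - 240| = 10 degrees
The angle between the hands is 10 degrees

Final answer: 10 degrees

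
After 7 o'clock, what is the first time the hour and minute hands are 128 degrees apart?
At t minutes past 7:00, the hour hand is at 30 x 7 + 0.5t degrees and the minute hand is at 6t degrees.
The smaller angle between them is 128 degrees when |30H - 5.5t| = 128 or |30H - 5.5t| = 232.
With H = 7, solve 30 x 7 - 5.5t = +/- target for each target:
  t = (30 x 7 - 128) / 5.5 = 14.91
  t = (30 x 7 + 128) / 5.5 = 61.45 (outside (0, 60))
  t = (30 x 7 - 232) / 5.5 = -4 (outside (0, 60))
  t = (30 x 7 + 232) / 5.5 = 80.36 (outside (0, 60))
Valid solutions in (0, 60): {14.91} minutes.
The first occurrence is t = 14.91 minutes.
The hands form a 128-degree angle at 14.91 minutes past 7:00.

Final answer: 14.91 minutes past 7:00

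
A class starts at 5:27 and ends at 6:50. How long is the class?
From 5:27 to 6:50:
(6 x 60 + 50) - (5 x 60 + 27) = 410 - 327 = 83 minutes
= 1 hour and 23 minutes

Final answer: 1 hour and 23 minutes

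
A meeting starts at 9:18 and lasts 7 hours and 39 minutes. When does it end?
Starting time: 9:18
Adding 39 minutes to 18 minutes: 18 + 39 = 57 minutes
Adding 7 hours: 9 + 7 = 16 - 12 = 4
Final time: 4:57

Final answer: 4:57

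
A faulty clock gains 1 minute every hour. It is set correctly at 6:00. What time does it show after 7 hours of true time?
For every 60 true minutes, the faulty clock advances 60 + 1 = 61 minutes.
True elapsed: 7 hours = 420 minutes.
Faulty clock advances: 420 x 61/60 = 427 minutes (drift: 7 minutes ahead).
Shown time: 6:00 + 427 minutes = 1:07.

Final answer: 1:07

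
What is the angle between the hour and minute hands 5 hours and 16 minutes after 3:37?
First find the time 5 hours and 16 minutes after 3:37.
Total minutes: 3 x 60 + 37 + 5 x 60 + 16 = 533.
533 mod 720 = 533 minutes = 8:53.
Now compute the angle at 8:53:
Hour hand: 8 x 30 + 53 x 0.5 = 266.5 degrees
Minute hand: 53 x 6 = 318 degrees
Difference: |266.5 - 318| = 51.5 degrees
The angle is 51.5 degrees

Final answer: 51.5 degrees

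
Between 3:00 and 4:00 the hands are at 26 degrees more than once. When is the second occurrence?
At t minutes past 3:00, the hour hand is at 30 x 3 + 0.5t degrees and the minute hand is at 6t degrees.
The smaller angle between them is 26 degrees when |30H - 5.5t| = 26 or |30H - 5.5t| = 334.
With H = 3, solve 30 x 3 - 5.5t = +/- target for each target:
  t = (30 x 3 - 26) / 5.5 = 11.64
  t = (30 x 3 + 26) / 5.5 = 21.09
  t = (30 x 3 - 334) / 5.5 = -44.36 (outside (0, 60))
  t = (30 x 3 + 334) / 5.5 = 77.09 (outside (0, 60))
Valid solutions in (0, 60): {11.64, 21.09} minutes.
The second occurrence is t = 21.09 minutes.
The hands form a 26-degree angle at 21.09 minutes past 3:00.

Final answer: 21.09 minutes past 3:00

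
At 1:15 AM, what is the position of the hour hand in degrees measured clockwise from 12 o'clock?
The hour hand moves 30 degrees per hour and 0.5 degrees per minute.
At 1:15: (1) x 30 + 15 x 0.5 = 30 + 7.5 = 37.5 degrees

Final answer: 37.5 degrees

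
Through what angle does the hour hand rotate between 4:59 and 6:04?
The hour hand moves 0.5 degrees per minute.
Time elapsed: 6:04 - 4:59 = 65 minutes
Angular displacement: 65 x 0.5 = 32.5 degrees

Final answer: 32.5 degrees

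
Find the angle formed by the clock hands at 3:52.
Hour hand position: 3 x 30 + 52 x 0.5 = 116 degrees
Minute hand position: 52 x 6 = 312 degrees
Difference: |116 - 312| = 196 degrees
Since 196 > 180, the smaller angle is 360 - 196 = 164 degrees

Final answer: 164 degrees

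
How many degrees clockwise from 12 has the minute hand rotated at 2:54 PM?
The minute hand moves 6 degrees per minute.
At 2:54: 54 x 6 = 324 degrees

Final answer: 324 degrees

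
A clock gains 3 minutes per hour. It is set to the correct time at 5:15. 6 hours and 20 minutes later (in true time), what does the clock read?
For every 60 true minutes, the faulty clock advances 60 + 3 = 63 minutes.
True elapsed: 6 hours and 20 minutes = 380 minutes.
Faulty clock advances: 380 x 63/60 = 399 minutes (drift: 19 minutes ahead).
Shown time: 5:15 + 399 minutes = 11:54.

Final answer: 11:54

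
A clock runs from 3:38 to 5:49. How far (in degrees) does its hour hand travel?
The hour hand moves 0.5 degrees per minute.
Time elapsed: 5:49 - 3:38 = 131 minutes
Angular displacement: 131 x 0.5 = 65.5 degrees

Final answer: 65.5 degrees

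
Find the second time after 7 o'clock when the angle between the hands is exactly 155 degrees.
At t minutes past 7:00, the hour hand is at 30 x 7 + 0.5t degrees and the minute hand is at 6t degrees.
The smaller angle between them is 155 degrees when |30H - 5.5t| = 155 or |30H - 5.5t| = 205.
With H = 7, solve 30 x 7 - 5.5t = +/- target for each target:
  t = (30 x 7 - 155) / 5.5 = 10
  t = (30 x 7 + 155) / 5.5 = 66.36 (outside (0, 60))
  t = (30 x 7 - 205) / 5.5 = 0.91
  t = (30 x 7 + 205) / 5.5 = 75.45 (outside (0, 60))
Valid solutions in (0, 60): {0.91, 10} minutes.
The second occurrence is t = 10 minutes.
The hands form a 155-degree angle at 10 minutes past 7:00.

Final answer: 10 minutes past 7:00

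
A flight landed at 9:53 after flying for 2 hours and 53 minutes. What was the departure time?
Starting time: 9:53 = 593 total minutes past 12:00
Subtracting: 2 hours and 53 minutes = 173 minutes
593 - 173 = 420 minutes
= 7 hours past 12:00 = 7:00

Final answer: 7:00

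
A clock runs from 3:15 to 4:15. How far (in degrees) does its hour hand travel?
The hour hand moves 0.5 degrees per minute.
Time elapsed: 4:15 - 3:15 = 60 minutes
Angular displacement: 60 x 0.5 = 30 degrees

Final answer: 30 degrees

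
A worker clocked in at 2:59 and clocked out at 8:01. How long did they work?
From 2:59 to 8:01:
(8 x 60 + 1) - (2 x 60 + 59) = 481 - 179 = 302 minutes
= 5 hours and 2 minutes

Final answer: 5 hours and 2 minutes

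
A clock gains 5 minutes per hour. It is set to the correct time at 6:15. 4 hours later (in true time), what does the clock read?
For every 60 true minutes, the faulty clock advances 60 + 5 = 65 minutes.
True elapsed: 4 hours = 240 minutes.
Faulty clock advances: 240 x 65/60 = 260 minutes (drift: 20 minutes ahead).
Shown time: 6:15 + 260 minutes = 10:35.

Final answer: 10:35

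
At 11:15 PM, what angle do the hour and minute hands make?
Hour hand position: 11 x 30 + 15 x 0.5 = 337.5 degrees
Minute hand position: 15 x 6 = 90 degrees
Difference: |337.5 - 90| = 247.5 degrees
Since 247.5 > 180, the smaller angle is 360 - 247.5 = 112.5 degrees

Final answer: 112.5 degrees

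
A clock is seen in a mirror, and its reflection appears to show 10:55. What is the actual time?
Reflection across the vertical (12-6) axis maps a hand at angle A degrees to (360 - A) degrees, which sends a reading of T minutes past 12:00 to (720 - T) minutes past 12:00.
Mirror reads 10:55 = 655 minutes past 12:00.
Actual time: (720 - 655) mod 720 = 65 minutes = 1:05.

Final answer: 1:05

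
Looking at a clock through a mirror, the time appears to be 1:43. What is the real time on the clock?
Reflection across the vertical (12-6) axis maps a hand at angle A degrees to (360 - A) degrees, which sends a reading of T minutes past 12:00 to (720 - T) minutes past 12:00.
Mirror reads 1:43 = 103 minutes past 12:00.
Actual time: (720 - 103) mod 720 = 617 minutes = 10:17.

Final answer: 10:17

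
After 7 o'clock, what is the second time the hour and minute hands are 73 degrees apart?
At t minutes past 7:00, the hour hand is at 30 x 7 + 0.5t degrees and the minute hand is at 6t degrees.
The smaller angle between them is 73 degrees when |30H - 5.5t| = 73 or |30H - 5.5t| = 287.
With H = 7, solve 30 x 7 - 5.5t = +/- target for each target:
  t = (30 x 7 - 73) / 5.5 = 24.91
  t = (30 x 7 + 73) / 5.5 = 51.45
  t = (30 x 7 - 287) / 5.5 = -14 (outside (0, 60))
  t = (30 x 7 + 287) / 5.5 = 90.36 (outside (0, 60))
Valid solutions in (0, 60): {24.91, 51.45} minutes.
The second occurrence is t = 51.45 minutes.
The hands form a 73-degree angle at 51.45 minutes past 7:00.

Final answer: 51.45 minutes past 7:00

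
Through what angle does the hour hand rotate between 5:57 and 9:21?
The hour hand moves 0.5 degrees per minute.
Time elapsed: 9:21 - 5:57 = 204 minutes
Angular displacement: 204 x 0.5 = 102 degrees

Final answer: 102 degrees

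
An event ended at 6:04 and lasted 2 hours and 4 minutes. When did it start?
Starting time: 6:04 = 364 total minutes past 12:00
Subtracting: 2 hours and 4 minutes = 124 minutes
364 - 124 = 240 minutes
= 4 hours past 12:00 = 4:00

Final answer: 4:00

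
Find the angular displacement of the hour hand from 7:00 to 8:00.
The hour hand moves 0.5 degrees per minute.
Time elapsed: 8:00 - 7:00 = 60 minutes
Angular displacement: 60 x 0.5 = 30 degrees

Final answer: 30 degrees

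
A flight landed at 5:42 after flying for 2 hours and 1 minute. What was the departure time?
Starting time: 5:42 = 342 total minutes past 12:00
Subtracting: 2 hours and 1 minute = 121 minutes
342 - 121 = 221 minutes
= 3 hours and 41 minutes past 12:00 = 3:41

Final answer: 3:41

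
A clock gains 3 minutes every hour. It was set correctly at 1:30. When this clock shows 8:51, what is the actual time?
For every 60 true minutes, the faulty clock advances 63 minutes, so 1 faulty-clock minute corresponds to 60/63 true minutes.
From 1:30 to 8:51 on the faulty dial is 441 minutes.
True elapsed: 441 x 60/63 = 420 minutes = 7 hours.
True time: 1:30 + 7 hours = 8:30.

Final answer: 8:30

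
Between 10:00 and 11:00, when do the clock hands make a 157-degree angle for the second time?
At t minutes past 10:00, the hour hand is at 30 x 10 + 0.5t degrees and the minute hand is at 6t degrees.
The smaller angle between them is 157 degrees when |30H - 5.5t| = 157 or |30H - 5.5t| = 203.
With H = 10, solve 30 x 10 - 5.5t = +/- target for each target:
  t = (30 x 10 - 157) / 5.5 = 26
  t = (30 x 10 + 157) / 5.5 = 83.09 (outside (0, 60))
  t = (30 x 10 - 203) / 5.5 = 17.64
  t = (30 x 10 + 203) / 5.5 = 91.45 (outside (0, 60))
Valid solutions in (0, 60): {17.64, 26} minutes.
The second occurrence is t = 26 minutes.
The hands form a 157-degree angle at 26 minutes past 10:00.

Final answer: 26 minutes past 10:00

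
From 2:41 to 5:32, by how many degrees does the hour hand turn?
The hour hand moves 0.5 degrees per minute.
Time elapsed: 5:32 - 2:41 = 171 minutes
Angular displacement: 171 x 0.5 = 85.5 degrees

Final answer: 85.5 degrees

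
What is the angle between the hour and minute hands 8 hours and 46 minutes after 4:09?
First find the time 8 hours and 46 minutes after 4:09.
Total minutes: 4 x 60 + 9 + 8 x 60 + 46 = 775.
775 mod 720 = 55 minutes = 12:55.
Now compute the angle at 12:55:
Hour hand: 0 x 30 + 55 x 0.5 = 27.5 degrees
Minute hand: 55 x 6 = 330 degrees
Difference: |27.5 - 330| = 302.5 degrees
Smaller angle: 360 - 302.5 = 57.5 degrees

Final answer: 57.5 degrees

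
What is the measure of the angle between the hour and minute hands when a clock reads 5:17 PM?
Hour hand position: 5 x 30 + 17 x 0.5 = 158.5 degrees
Minute hand position: 17 x 6 = 102 degrees
Difference: |158.5 - 102| = 56.5 degrees
The angle between the hands is 56.5 degrees

Final answer: 56.5 degrees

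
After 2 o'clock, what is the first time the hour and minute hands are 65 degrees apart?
At t minutes past 2:00, the hour hand is at 30 x 2 + 0.5t degrees and the minute hand is at 6t degrees.
The smaller angle between them is 65 degrees when |30H - 5.5t| = 65 or |30H - 5.5t| = 295.
With H = 2, solve 30 x 2 - 5.5t = +/- target for each target:
  t = (30 x 2 - 65) / 5.5 = -0.91 (outside (0, 60))
  t = (30 x 2 + 65) / 5.5 = 22.73
  t = (30 x 2 - 295) / 5.5 = -42.73 (outside (0, 60))
  t = (30 x 2 + 295) / 5.5 = 64.55 (outside (0, 60))
Valid solutions in (0, 60): {22.73} minutes.
The first occurrence is t = 22.73 minutes.
The hands form a 65-degree angle at 22.73 minutes past 2:00.

Final answer: 22.73 minutes past 2:00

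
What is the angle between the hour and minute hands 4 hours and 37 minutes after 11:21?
First find the time 4 hours and 37 minutes after 11:21.
Total minutes: 11 x 60 + 21 + 4 x 60 + 37 = 958.
958 mod 720 = 238 minutes = 3:58.
Now compute the angle at 3:58:
Hour hand: 3 x 30 + 58 x 0.5 = 119 degrees
Minute hand: 58 x 6 = 348 degrees
Difference: |119 - 348| = 229 degrees
Smaller angle: 360 - 229 = 131 degrees

Final answer: 131 degrees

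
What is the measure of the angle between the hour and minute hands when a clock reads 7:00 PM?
Hour hand position: 7 x 30 + 0 x 0.5 = 210 degrees
Minute hand position: 0 x 6 = 0 degrees
Difference: |210 - 0| = 210 degrees
Since 210 > 180, the smaller angle is 360 - 210 = 150 degrees

Final answer: 150 degrees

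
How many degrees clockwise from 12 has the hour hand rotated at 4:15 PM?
The hour hand moves 30 degrees per hour and 0.5 degrees per minute.
At 4:15: (4) x 30 + 15 x 0.5 = 120 + 7.5 = 127.5 degrees

Final answer: 127.5 degrees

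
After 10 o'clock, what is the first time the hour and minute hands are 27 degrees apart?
At t minutes past 10:00, the hour hand is at 30 x 10 + 0.5t degrees and the minute hand is at 6t degrees.
The smaller angle between them is 27 degrees when |30H - 5.5t| = 27 or |30H - 5.5t| = 333.
With H = 10, solve 30 x 10 - 5.5t = +/- target for each target:
  t = (30 x 10 - 27) / 5.5 = 49.64
  t = (30 x 10 + 27) / 5.5 = 59.45
  t = (30 x 10 - 333) / 5.5 = -6 (outside (0, 60))
  t = (30 x 10 + 333) / 5.5 = 115.09 (outside (0, 60))
Valid solutions in (0, 60): {49.64, 59.45} minutes.
The first occurrence is t = 49.64 minutes.
The hands form a 27-degree angle at 49.64 minutes past 10:00.

Final answer: 49.64 minutes past 10:00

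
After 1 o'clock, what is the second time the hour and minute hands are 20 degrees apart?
At t minutes past 1:00, the hour hand is at 30 x 1 + 0.5t degrees and the minute hand is at 6t degrees.
The smaller angle between them is 20 degrees when |30H - 5.5t| = 20 or |30H - 5.5t| = 340.
With H = 1, solve 30 x 1 - 5.5t = +/- target for each target:
  t = (30 x 1 - 20) / 5.5 = 1.82
  t = (30 x 1 + 20) / 5.5 = 9.09
  t = (30 x 1 - 340) / 5.5 = -56.36 (outside (0, 60))
  t = (30 x 1 + 340) / 5.5 = 67.27 (outside (0, 60))
Valid solutions in (0, 60): {1.82, 9.09} minutes.
The second occurrence is t = 9.09 minutes.
The hands form a 20-degree angle at 9.09 minutes past 1:00.

Final answer: 9.09 minutes past 1:00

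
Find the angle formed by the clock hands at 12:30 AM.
Hour hand position: 0 x 30 + 30 x 0.5 = 15 degrees
Minute hand position: 30 x 6 = 180 degrees
Difference: |15 - 180| = 165 degrees
The angle between the hands is 165 degrees

Final answer: 165 degrees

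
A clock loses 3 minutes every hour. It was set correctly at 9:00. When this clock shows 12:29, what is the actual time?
For every 60 true minutes, the faulty clock advances 57 minutes, so 1 faulty-clock minute corresponds to 60/57 true minutes.
From 9:00 to 12:29 on the faulty dial is 209 minutes.
True elapsed: 209 x 60/57 = 220 minutes = 3 hours and 40 minutes.
True time: 9:00 + 3 hours and 40 minutes = 12:40.

Final answer: 12:40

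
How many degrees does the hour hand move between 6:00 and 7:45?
The hour hand moves 0.5 degrees per minute.
Time elapsed: 7:45 - 6:00 = 105 minutes
Angular displacement: 105 x 0.5 = 52.5 degrees

Final answer: 52.5 degrees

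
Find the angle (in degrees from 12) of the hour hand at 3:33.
The hour hand moves 30 degrees per hour and 0.5 degrees per minute.
At 3:33: (3) x 30 + 33 x 0.5 = 90 + 16.5 = 106.5 degrees

Final answer: 106.5 degrees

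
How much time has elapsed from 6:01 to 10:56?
From 6:01 to 10:56:
(10 x 60 + 56) - (6 x 60 + 1) = 656 - 361 = 295 minutes
= 4 hours and 55 minutes

Final answer: 4 hours and 55 minutes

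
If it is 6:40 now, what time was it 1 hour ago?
Starting time: 6:40 = 400 total minutes past 12:00
Subtracting: 1 hour = 60 minutes
400 - 60 = 340 minutes
= 5 hours and 40 minutes past 12:00 = 5:40

Final answer: 5:40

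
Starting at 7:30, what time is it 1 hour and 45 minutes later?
Starting time: 7:30
Adding 45 minutes to 30 minutes: 30 + 45 = 75 minutes = 1 hour and 15 minutes
Adding 1 hour: 7 + 1 + 1 (carry) = 9
Final time: 9:15

Final answer: 9:15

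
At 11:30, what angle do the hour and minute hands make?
Hour hand position: 11 x 30 + 30 x 0.5 = 345 degrees
Minute hand position: 30 x 6 = 180 degrees
Difference: |345 - 180| = 165 degrees
The angle between the hands is 165 degrees

Final answer: 165 degrees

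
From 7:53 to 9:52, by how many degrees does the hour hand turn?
The hour hand moves 0.5 degrees per minute.
Time elapsed: 9:52 - 7:53 = 119 minutes
Angular displacement: 119 x 0.5 = 59.5 degrees

Final answer: 59.5 degrees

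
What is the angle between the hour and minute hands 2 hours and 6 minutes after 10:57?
First find the time 2 hours and 6 minutes after 10:57.
Total minutes: 10 x 60 + 57 + 2 x 60 + 6 = 783.
783 mod 720 = 63 minutes = 1:03.
Now compute the angle at 1:03:
Hour hand: 1 x 30 + 3 x 0.5 = 31.5 degrees
Minute hand: 3 x 6 = 18 degrees
Difference: |31.5 - 18| = 13.5 degrees
The angle is 13.5 degrees

Final answer: 13.5 degrees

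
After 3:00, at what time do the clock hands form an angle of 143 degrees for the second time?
At t minutes past 3:00, the hour hand is at 30 x 3 + 0.5t degrees and the minute hand is at 6t degrees.
The smaller angle between them is 143 degrees when |30H - 5.5t| = 143 or |30H - 5.5t| = 217.
With H = 3, solve 30 x 3 - 5.5t = +/- target for each target:
  t = (30 x 3 - 143) / 5.5 = -9.64 (outside (0, 60))
  t = (30 x 3 + 143) / 5.5 = 42.36
  t = (30 x 3 - 217) / 5.5 = -23.09 (outside (0, 60))
  t = (30 x 3 + 217) / 5.5 = 55.82
Valid solutions in (0, 60): {42.36, 55.82} minutes.
The second occurrence is t = 55.82 minutes.
The hands form a 143-degree angle at 55.82 minutes past 3:00.

Final answer: 55.82 minutes past 3:00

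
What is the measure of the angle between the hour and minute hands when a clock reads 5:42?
Hour hand position: 5 x 30 + 42 x 0.5 = 171 degrees
Minute hand position: 42 x 6 = 252 degrees
Difference: |171 - 252| = 81 degrees
The angle between the hands is 81 degrees

Final answer: 81 degrees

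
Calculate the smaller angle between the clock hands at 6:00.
Hour hand position: 6 x 30 + 0 x 0.5 = 180 degrees
Minute hand position: 0 x 6 = 0 degrees
Difference: |180 - 0| = 180 degrees
The angle between the hands is 180 degrees

Final answer: 180 degrees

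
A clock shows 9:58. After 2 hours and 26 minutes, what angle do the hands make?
First find the time 2 hours and 26 minutes after 9:58.
Total minutes: 9 x 60 + 58 + 2 x 60 + 26 = 744.
744 mod 720 = 24 minutes = 12:24.
Now compute the angle at 12:24:
Hour hand: 0 x 30 + 24 x 0.5 = 12 degrees
Minute hand: 24 x 6 = 144 degrees
Difference: |12 - 144| = 132 degrees
The angle is 132 degrees

Final answer: 132 degrees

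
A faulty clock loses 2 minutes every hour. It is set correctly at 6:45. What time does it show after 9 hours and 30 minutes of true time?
For every 60 true minutes, the faulty clock advances 60 - 2 = 58 minutes.
True elapsed: 9 hours and 30 minutes = 570 minutes.
Faulty clock advances: 570 x 58/60 = 551 minutes (drift: 19 minutes behind).
Shown time: 6:45 + 551 minutes = 3:56.

Final answer: 3:56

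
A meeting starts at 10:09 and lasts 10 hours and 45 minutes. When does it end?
Starting time: 10:09
Adding 45 minutes to 9 minutes: 9 + 45 = 54 minutes
Adding 10 hours: 10 + 10 = 20 - 12 = 8
Final time: 8:54

Final answer: 8:54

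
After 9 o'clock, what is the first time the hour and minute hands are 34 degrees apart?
At t minutes past 9:00, the hour hand is at 30 x 9 + 0.5t degrees and the minute hand is at 6t degrees.
The smaller angle between them is 34 degrees when |30H - 5.5t| = 34 or |30H - 5.5t| = 326.
With H = 9, solve 30 x 9 - 5.5t = +/- target for each target:
  t = (30 x 9 - 34) / 5.5 = 42.91
  t = (30 x 9 + 34) / 5.5 = 55.27
  t = (30 x 9 - 326) / 5.5 = -10.18 (outside (0, 60))
  t = (30 x 9 + 326) / 5.5 = 108.36 (outside (0, 60))
Valid solutions in (0, 60): {42.91, 55.27} minutes.
The first occurrence is t = 42.91 minutes.
The hands form a 34-degree angle at 42.91 minutes past 9:00.

Final answer: 42.91 minutes past 9:00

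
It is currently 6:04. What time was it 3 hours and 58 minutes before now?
Starting time: 6:04 = 364 total minutes past 12:00
Subtracting: 3 hours and 58 minutes = 238 minutes
364 - 238 = 126 minutes
= 2 hours and 6 minutes past 12:00 = 2:06

Final answer: 2:06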